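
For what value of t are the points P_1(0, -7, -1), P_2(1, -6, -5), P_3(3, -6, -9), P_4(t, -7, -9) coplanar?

4

Coplanarity ⇔ det[P_1P_2; P_1P_3; P_1P_4] = 0.
Expanding, this is linear in t: (-4)t + (16) = 0.
So t = 4.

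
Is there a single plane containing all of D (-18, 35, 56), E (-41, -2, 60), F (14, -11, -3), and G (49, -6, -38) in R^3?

No

A normal to the plane through D, E, F is n = DE × DF = (2367, -1229, 2242).
The plane has equation n·P = 39931. For G: n·G = 38161.
38161 ≠ 39931, so G is off the plane.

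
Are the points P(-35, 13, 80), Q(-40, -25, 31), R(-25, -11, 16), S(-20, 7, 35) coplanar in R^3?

The four points are coplanar iff the 3×3 determinant with rows PQ, PR, PS is zero.
Rows: (-5, -38, -49), (10, -24, -64), (15, -6, -45).
Expanding along the first row: (-5)(696) − (-38)(510) + (-49)(300) = 1200.
Nonzero ⇒ not coplanar.

No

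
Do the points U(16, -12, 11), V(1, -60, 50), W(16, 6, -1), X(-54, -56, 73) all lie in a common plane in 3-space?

Yes

A normal to the plane through U, V, W is n = UV × UW = (-126, -180, -270).
The plane has equation n·P = -2826. For X: n·X = -2826.
Equal, so X lies in the plane and all four are coplanar.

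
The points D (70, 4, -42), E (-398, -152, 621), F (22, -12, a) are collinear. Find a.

26

Direction DE = (-468, -156, 663). From the x-coordinate of F, the parameter along the line is τ = (22 − 70)/(-468) = 4/39.
Then a = (-42) + 4/39·(663) = 26.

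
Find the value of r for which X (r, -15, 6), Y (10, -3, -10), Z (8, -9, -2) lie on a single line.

Direction YZ = (-2, -6, 8). From the y-coordinate of X, the parameter along the line is τ = (-15 − (-3))/(-6) = 2.
Then r = 10 + 2·(-2) = 6.

6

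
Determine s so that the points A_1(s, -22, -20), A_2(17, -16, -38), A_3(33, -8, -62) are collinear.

Collinearity requires A_1A_2 × A_1A_3 = 0; each component is linear in s.
The y-component gives (-24)s + (120) = 0, so s = 5.
The remaining components then also vanish.

5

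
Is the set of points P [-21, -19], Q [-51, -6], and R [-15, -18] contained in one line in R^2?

No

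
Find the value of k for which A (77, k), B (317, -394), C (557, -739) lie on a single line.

-49

The three points are collinear iff det[AB; AC] = 0.
This determinant is linear in k: (240)k + (11760) = 0, so k = -49.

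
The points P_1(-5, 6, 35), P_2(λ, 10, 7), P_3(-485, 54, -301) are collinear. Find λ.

Collinearity requires P_1P_2 × P_1P_3 = 0; each component is linear in λ.
The y-component gives (336)λ + (15120) = 0, so λ = -45.
The remaining components then also vanish.

-45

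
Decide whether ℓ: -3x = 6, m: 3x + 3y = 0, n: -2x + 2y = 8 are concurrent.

Yes

Intersecting ℓ and m: solving the 2×2 system gives (x, y) = (-2, 2).
Substitute into n: (-2)(-2) + (2)(2) = 8.
This equals 8, so (-2, 2) lies on all three lines and they are concurrent.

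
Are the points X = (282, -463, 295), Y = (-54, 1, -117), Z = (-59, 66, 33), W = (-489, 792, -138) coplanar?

No

With X as base: XY = (-336, 464, -412), XZ = (-341, 529, -262), XW = (-771, 1255, -433).
XZ × XW = (99753, 54349, -20096).
XY · (XZ × XW) = -19520.
Since -19520 ≠ 0, the four points are not coplanar.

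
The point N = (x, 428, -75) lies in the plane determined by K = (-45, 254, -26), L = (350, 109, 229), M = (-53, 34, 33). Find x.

The plane through K, L, M has equation 47545x − 25345y − 88060z = -6287595.
Substituting N: (47545)x + (-4243160) = -6287595, so x = -43.

-43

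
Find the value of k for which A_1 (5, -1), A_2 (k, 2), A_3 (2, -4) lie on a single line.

Collinearity: (A_2 − A_1) must be parallel to (A_3 − A_1) = (-3, -3).
Cross-multiplying the components: (k − 5)·(-3) = (3)·(-3).
Solving gives k = 8.

8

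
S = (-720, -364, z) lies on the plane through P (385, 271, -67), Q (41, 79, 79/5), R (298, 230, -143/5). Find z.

Coplanarity requires PQ · (PR × PS) = 0.
PQ = (-344, -192, 414/5), PR = (-87, -41, 192/5); the triple product is linear in z with coefficient -2600 and constant term 407680.
Setting it to zero: z = 784/5.

784/5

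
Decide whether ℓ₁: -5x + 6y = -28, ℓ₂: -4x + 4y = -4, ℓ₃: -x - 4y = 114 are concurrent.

The three lines meet at one point iff the augmented coefficient matrix [aᵢ bᵢ cᵢ] has rank < 3, i.e. its determinant vanishes.
Here the determinant is 0.
It vanishes, so the lines are concurrent at (-22, -23).

Yes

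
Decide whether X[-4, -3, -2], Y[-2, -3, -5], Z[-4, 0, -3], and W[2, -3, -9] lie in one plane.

With X as base: XY = (2, 0, -3), XZ = (0, 3, -1), XW = (6, 0, -7).
XZ × XW = (-21, -6, -18).
XY · (XZ × XW) = 12.
Since 12 ≠ 0, the four points are not coplanar.

No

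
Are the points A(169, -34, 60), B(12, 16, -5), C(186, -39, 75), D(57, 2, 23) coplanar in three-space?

No

A normal to the plane through A, B, C is n = AB × AC = (425, 1250, -65).
The plane has equation n·P = 25425. For D: n·D = 25230.
25230 ≠ 25425, so D is off the plane.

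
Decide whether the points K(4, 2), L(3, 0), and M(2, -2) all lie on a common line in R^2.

Yes

KL = (-1, -2), KM = (-2, -4).
det[KL; KM] = (-1)(-4) − (-2)(-2) = 0.
The determinant is zero, so the points are collinear.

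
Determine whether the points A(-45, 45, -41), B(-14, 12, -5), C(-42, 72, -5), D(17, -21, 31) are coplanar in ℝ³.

Yes

A normal to the plane through A, B, C is n = AB × AC = (-2160, -1008, 936).
The plane has equation n·P = 13464. For D: n·D = 13464.
Equal, so D lies in the plane and all four are coplanar.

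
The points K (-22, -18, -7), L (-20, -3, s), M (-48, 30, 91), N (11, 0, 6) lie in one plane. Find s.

Normal to plane KMN: n = (-1140, 3572, -2052); plane equation n·P = -24852.
Requiring n·L = -24852: (-2052)s + (12084) = -24852.
So s = 18.

18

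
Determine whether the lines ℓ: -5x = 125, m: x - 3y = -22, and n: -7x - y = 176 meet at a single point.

Yes

Intersecting ℓ and m: solving the 2×2 system gives (x, y) = (-25, -1).
Substitute into n: (-7)(-25) + (-1)(-1) = 176.
This equals 176, so (-25, -1) lies on all three lines and they are concurrent.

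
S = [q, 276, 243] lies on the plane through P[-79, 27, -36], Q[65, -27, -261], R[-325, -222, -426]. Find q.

A normal to the plane is n = PQ × PR = (-34965, 111510, -49140).
S lies in the plane iff n · PS = 0.
This gives (-34965)q + (11293695) = 0, so q = 323.

323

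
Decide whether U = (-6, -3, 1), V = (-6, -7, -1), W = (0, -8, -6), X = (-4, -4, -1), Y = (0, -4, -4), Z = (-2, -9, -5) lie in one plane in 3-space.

Yes

The plane through U, V, W has normal n = UV × UW = (18, -12, 24) and equation n·P = -48.
Checking the remaining points: n·X = -48, n·Y = -48, n·Z = -48.
All equal -48, so all 6 points lie in one plane.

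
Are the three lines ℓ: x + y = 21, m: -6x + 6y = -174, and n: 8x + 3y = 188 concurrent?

Intersecting ℓ and m: solving the 2×2 system gives (x, y) = (25, -4).
Substitute into n: (8)(25) + (3)(-4) = 188.
This equals 188, so (25, -4) lies on all three lines and they are concurrent.

Yes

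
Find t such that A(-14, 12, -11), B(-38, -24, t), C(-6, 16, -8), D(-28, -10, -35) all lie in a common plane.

Normal to plane ACD: n = (-30, 150, -120); plane equation n·P = 3540.
Requiring n·B = 3540: (-120)t + (-2460) = 3540.
So t = -50.

-50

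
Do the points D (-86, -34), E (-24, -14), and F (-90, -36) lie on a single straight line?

DE = (62, 20), DF = (-4, -2).
If collinear, DF would be a scalar multiple of DE. But (62)·(-2) ≠ (20)·(-4) (difference -44), so they are not parallel; the points are not collinear.

No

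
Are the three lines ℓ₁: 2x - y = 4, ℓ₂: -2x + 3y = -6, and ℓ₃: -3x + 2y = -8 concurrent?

No

The three lines meet at one point iff the augmented coefficient matrix [aᵢ bᵢ cᵢ] has rank < 3, i.e. its determinant vanishes.
Here the determinant is -6.
Nonzero, so no common point exists.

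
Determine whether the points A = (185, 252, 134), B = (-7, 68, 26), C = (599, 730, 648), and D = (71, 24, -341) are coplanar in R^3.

Yes

A normal to the plane through A, B, C is n = AB × AC = (-42952, 53976, -15600).
The plane has equation n·P = 3565432. For D: n·D = 3565432.
Equal, so D lies in the plane and all four are coplanar.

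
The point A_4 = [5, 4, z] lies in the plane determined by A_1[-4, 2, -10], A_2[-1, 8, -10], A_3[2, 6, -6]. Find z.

-2

A normal to the plane is n = A_1A_2 × A_1A_3 = (24, -12, -24).
A_4 lies in the plane iff n · A_1A_4 = 0.
This gives (-24)z + (-48) = 0, so z = -2.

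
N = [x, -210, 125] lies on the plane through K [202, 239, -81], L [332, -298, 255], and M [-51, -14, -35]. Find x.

101

The plane through K, L, M has equation 60306x − 90988y − 168751z = 4104511.
Substituting N: (60306)x + (-1986395) = 4104511, so x = 101.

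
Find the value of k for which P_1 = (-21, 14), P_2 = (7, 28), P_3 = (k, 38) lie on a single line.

27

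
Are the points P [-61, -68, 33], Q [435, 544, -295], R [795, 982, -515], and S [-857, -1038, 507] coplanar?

No

A normal to the plane through P, Q, R is n = PQ × PR = (9024, -8960, -3072).
The plane has equation n·X = -42560. For S: n·S = 9408.
9408 ≠ -42560, so S is off the plane.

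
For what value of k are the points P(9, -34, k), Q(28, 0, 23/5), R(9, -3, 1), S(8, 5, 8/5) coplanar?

-2

Coplanarity ⇔ det[PQ; PR; PS] = 0.
Expanding, this is linear in k: (155)k + (310) = 0.
So k = -2.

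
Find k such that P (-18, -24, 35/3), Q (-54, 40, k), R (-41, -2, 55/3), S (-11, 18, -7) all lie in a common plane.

12

Normal to plane PRS: n = (-2072/3, -1148/3, -1120); plane equation n·X = 25648/3.
Requiring n·Q = 25648/3: (-1120)k + (65968/3) = 25648/3.
So k = 12.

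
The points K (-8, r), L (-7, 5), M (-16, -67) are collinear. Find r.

-3

The three points are collinear iff det[KL; KM] = 0.
This determinant is linear in r: (-9)r + (-27) = 0, so r = -3.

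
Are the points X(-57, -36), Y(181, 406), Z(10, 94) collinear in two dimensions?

No

XY = (238, 442), XZ = (67, 130).
If collinear, XZ would be a scalar multiple of XY. But (238)·(130) ≠ (442)·(67) (difference 1326), so they are not parallel; the points are not collinear.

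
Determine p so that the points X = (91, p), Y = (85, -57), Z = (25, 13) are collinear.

-64

The three points are collinear iff det[XY; XZ] = 0.
This determinant is linear in p: (-60)p + (-3840) = 0, so p = -64.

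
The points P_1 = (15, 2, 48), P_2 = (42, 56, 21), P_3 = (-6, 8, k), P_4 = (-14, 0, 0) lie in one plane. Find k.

Coplanarity ⇔ det[P_1P_2; P_1P_3; P_1P_4] = 0.
Expanding, this is linear in k: (-1512)k + (4536) = 0.
So k = 3.

3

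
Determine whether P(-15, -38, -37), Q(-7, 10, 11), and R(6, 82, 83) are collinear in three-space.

PQ = (8, 48, 48), PR = (21, 120, 120).
Comparing components 3 and 1: (48)(21) − (8)(120) = 48 ≠ 0, so PQ and PR are not parallel and the points are not collinear.

No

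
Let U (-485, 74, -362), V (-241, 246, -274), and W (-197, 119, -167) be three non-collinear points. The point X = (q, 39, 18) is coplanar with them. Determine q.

A normal to the plane is n = UV × UW = (29580, -22236, -38556).
X lies in the plane iff n · UX = 0.
This gives (29580)q + (473280) = 0, so q = -16.

-16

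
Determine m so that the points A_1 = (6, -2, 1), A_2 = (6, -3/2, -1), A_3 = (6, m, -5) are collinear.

-1/2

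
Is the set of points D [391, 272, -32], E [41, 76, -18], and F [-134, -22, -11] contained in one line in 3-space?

Yes

DE = (-350, -196, 14), DF = (-525, -294, 21).
DE × DF = (0, 0, 0).
The cross product vanishes, so the three points are collinear.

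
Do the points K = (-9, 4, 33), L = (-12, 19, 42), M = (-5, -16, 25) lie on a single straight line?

KL = (-3, 15, 9), KM = (4, -20, -8).
KL × KM = (60, 12, 0).
The cross product is nonzero, so the points do not lie on one line.

No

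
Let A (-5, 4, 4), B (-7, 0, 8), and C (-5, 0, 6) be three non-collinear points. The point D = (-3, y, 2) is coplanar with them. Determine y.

4

Coplanarity requires AB · (AC × AD) = 0.
AB = (-2, -4, 4), AC = (0, -4, 2); the triple product is linear in y with coefficient 4 and constant term -16.
Setting it to zero: y = 4.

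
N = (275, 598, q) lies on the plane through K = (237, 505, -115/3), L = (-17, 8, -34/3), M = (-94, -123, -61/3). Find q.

A normal to the plane is n = KL × KM = (8010, -4365, -4995).
N lies in the plane iff n · KN = 0.
This gives (-4995)q + (-293040) = 0, so q = -176/3.

-176/3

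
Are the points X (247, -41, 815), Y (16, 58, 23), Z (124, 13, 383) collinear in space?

No

XY = (-231, 99, -792), XZ = (-123, 54, -432).
XY × XZ = (0, -2376, -297).
The cross product is nonzero, so the points do not lie on one line.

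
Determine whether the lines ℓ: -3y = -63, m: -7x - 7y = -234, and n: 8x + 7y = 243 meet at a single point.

No

Intersecting ℓ and m: solving the 2×2 system gives (x, y) = (87/7, 21).
Substitute into n: (8)(87/7) + (7)(21) = 1725/7.
But n requires 243 ≠ 1725/7, so the three lines have no common point.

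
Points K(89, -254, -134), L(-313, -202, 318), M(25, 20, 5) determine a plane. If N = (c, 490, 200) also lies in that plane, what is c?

A normal to the plane is n = KL × KM = (-116620, 26950, -106820).
N lies in the plane iff n · KN = 0.
This gives (-116620)c + (-5247900) = 0, so c = -45.

-45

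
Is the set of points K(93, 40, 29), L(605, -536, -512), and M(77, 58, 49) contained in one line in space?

No

KL = (512, -576, -541), KM = (-16, 18, 20).
KL × KM = (-1782, -1584, 0).
The cross product is nonzero, so the points do not lie on one line.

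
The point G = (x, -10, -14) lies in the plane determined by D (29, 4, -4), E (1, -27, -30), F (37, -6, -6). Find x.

21

Coplanarity requires DE · (DF × DG) = 0.
DE = (-28, -31, -26), DF = (8, -10, -2); the triple product is linear in x with coefficient -198 and constant term 4158.
Setting it to zero: x = 21.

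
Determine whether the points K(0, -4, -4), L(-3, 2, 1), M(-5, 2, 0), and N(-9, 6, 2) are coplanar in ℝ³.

No

With K as base: KL = (-3, 6, 5), KM = (-5, 6, 4), KN = (-9, 10, 6).
KM × KN = (-4, -6, 4).
KL · (KM × KN) = -4.
Since -4 ≠ 0, the four points are not coplanar.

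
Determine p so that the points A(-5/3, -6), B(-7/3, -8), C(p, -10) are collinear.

-3

Collinearity: (C − A) must be parallel to (B − A) = (-2/3, -2).
Cross-multiplying the components: (p − (-5/3))·(-2) = (-4)·(-2/3).
Solving gives p = -3.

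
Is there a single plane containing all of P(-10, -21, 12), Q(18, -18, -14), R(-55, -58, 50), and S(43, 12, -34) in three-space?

Yes

With P as base: PQ = (28, 3, -26), PR = (-45, -37, 38), PS = (53, 33, -46).
PR × PS = (448, -56, 476).
PQ · (PR × PS) = 0.
The scalar triple product vanishes, so the four points are coplanar.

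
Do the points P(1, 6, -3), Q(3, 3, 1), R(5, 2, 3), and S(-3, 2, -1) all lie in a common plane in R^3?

Yes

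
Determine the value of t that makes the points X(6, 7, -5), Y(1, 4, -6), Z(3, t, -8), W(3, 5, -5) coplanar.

6

Coplanarity ⇔ det[XY; XZ; XW] = 0.
Expanding, this is linear in t: (-3)t + (18) = 0.
So t = 6.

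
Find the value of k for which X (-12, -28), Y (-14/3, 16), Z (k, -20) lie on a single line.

Collinearity: (Z − X) must be parallel to (Y − X) = (22/3, 44).
Cross-multiplying the components: (k − (-12))·(44) = (8)·(22/3).
Solving gives k = -32/3.

-32/3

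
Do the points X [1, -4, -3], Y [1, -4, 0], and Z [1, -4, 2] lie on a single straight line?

XY = (0, 0, 3), XZ = (0, 0, 5).
XY × XZ = (0, 0, 0).
The cross product vanishes, so the three points are collinear.

Yes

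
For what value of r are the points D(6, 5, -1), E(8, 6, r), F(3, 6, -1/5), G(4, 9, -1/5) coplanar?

The points are coplanar iff DE · (DF × DG) = 0.
Expanding, this is linear in r: (-10)r + (-14) = 0.
So r = -7/5.

-7/5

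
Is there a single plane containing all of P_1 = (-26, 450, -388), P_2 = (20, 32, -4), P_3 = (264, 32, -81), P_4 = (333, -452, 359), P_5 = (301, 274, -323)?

The plane through P_1, P_2, P_3 has normal n = P_1P_2 × P_1P_3 = (32186, 97238, 101992) and equation n·P = 3347368.
Checking the remaining points: n·P_4 = 3381490, n·P_5 = 3387782.
Since n·P_4 = 3381490 ≠ 3347368, P_4 is off the plane and the points are not all coplanar.

No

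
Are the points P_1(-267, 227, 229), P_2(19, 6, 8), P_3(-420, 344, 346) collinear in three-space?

No

P_1P_2 = (286, -221, -221), P_1P_3 = (-153, 117, 117).
Comparing components 3 and 1: (-221)(-153) − (286)(117) = 351 ≠ 0, so P_1P_2 and P_1P_3 are not parallel and the points are not collinear.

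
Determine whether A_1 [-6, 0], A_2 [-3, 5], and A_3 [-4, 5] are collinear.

A_1A_2 = (3, 5), A_1A_3 = (2, 5).
If collinear, A_1A_3 would be a scalar multiple of A_1A_2. But (3)·(5) ≠ (5)·(2) (difference 5), so they are not parallel; the points are not collinear.

No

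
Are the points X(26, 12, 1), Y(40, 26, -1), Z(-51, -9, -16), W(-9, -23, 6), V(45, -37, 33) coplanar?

No

The plane through X, Y, Z has normal n = XY × XZ = (-280, 392, 784) and equation n·P = -1792.
Checking the remaining points: n·W = -1792, n·V = -1232.
Since n·V = -1232 ≠ -1792, V is off the plane and the points are not all coplanar.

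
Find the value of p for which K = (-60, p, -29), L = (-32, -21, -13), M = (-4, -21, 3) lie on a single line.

Collinearity requires KL × KM = 0; each component is linear in p.
The x-component gives (-16)p + (-336) = 0, so p = -21.
The remaining components then also vanish.

-21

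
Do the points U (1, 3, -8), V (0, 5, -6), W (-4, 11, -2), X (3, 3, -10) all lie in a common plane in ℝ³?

No

The four points are coplanar iff the 3×3 determinant with rows UV, UW, UX is zero.
Rows: (-1, 2, 2), (-5, 8, 6), (2, 0, -2).
Expanding along the first row: (-1)(-16) − (2)(-2) + (2)(-16) = -12.
Nonzero ⇒ not coplanar.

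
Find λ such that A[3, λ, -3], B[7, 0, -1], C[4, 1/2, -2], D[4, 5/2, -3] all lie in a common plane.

2

The points are coplanar iff AB · (AC × AD) = 0.
Expanding, this is linear in λ: (3)λ + (-6) = 0.
So λ = 2.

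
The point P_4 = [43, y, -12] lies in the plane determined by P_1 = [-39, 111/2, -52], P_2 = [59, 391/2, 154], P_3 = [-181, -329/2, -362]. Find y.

-49/2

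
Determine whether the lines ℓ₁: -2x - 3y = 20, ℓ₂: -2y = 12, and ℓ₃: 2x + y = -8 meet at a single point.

Yes

Intersecting ℓ₁ and ℓ₂: solving the 2×2 system gives (x, y) = (-1, -6).
Substitute into ℓ₃: (2)(-1) + (1)(-6) = -8.
This equals -8, so (-1, -6) lies on all three lines and they are concurrent.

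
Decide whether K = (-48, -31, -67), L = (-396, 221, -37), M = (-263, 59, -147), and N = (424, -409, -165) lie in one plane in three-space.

No

With K as base: KL = (-348, 252, 30), KM = (-215, 90, -80), KN = (472, -378, -98).
KM × KN = (-39060, -58830, 38790).
KL · (KM × KN) = -68580.
Since -68580 ≠ 0, the four points are not coplanar.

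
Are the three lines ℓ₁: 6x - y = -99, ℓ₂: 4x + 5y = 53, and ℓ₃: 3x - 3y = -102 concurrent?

Yes

The three lines meet at one point iff the augmented coefficient matrix [aᵢ bᵢ cᵢ] has rank < 3, i.e. its determinant vanishes.
Here the determinant is 0.
It vanishes, so the lines are concurrent at (-13, 21).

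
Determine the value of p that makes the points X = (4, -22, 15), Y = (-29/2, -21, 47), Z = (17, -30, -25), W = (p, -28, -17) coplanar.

Normal to plane XYZ: n = (216, -324, 135); plane equation n·P = 10017.
Requiring n·W = 10017: (216)p + (6777) = 10017.
So p = 15.

15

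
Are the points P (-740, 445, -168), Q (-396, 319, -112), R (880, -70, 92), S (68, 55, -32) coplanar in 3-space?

Yes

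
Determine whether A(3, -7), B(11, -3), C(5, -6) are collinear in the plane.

Yes

AB = (8, 4), AC = (2, 1).
Checking proportionality: AC = 1/4·AB, so the vectors are parallel and the points are collinear.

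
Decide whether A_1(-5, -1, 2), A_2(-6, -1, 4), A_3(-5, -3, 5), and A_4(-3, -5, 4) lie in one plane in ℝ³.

Yes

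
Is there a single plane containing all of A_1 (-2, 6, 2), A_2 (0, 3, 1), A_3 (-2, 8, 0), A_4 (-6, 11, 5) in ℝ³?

Yes

With A_1 as base: A_1A_2 = (2, -3, -1), A_1A_3 = (0, 2, -2), A_1A_4 = (-4, 5, 3).
A_1A_3 × A_1A_4 = (16, 8, 8).
A_1A_2 · (A_1A_3 × A_1A_4) = 0.
The scalar triple product vanishes, so the four points are coplanar.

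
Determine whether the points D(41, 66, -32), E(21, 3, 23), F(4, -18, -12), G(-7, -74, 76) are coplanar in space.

A normal to the plane through D, E, F is n = DE × DF = (3360, -1635, -651).
The plane has equation n·P = 50682. For G: n·G = 47994.
47994 ≠ 50682, so G is off the plane.

No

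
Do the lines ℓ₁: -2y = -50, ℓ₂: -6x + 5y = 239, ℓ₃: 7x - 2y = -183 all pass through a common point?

The three lines meet at one point iff the augmented coefficient matrix [aᵢ bᵢ cᵢ] has rank < 3, i.e. its determinant vanishes.
Here the determinant is 0.
It vanishes, so the lines are concurrent at (-19, 25).

Yes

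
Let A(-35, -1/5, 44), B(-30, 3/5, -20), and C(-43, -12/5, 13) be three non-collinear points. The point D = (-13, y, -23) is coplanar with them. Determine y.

24/5

A normal to the plane is n = AB × AC = (-828/5, 667, -23/5).
D lies in the plane iff n · AD = 0.
This gives (667)y + (-16008/5) = 0, so y = 24/5.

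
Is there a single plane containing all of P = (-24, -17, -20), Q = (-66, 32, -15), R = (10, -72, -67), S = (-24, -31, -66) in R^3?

No

With P as base: PQ = (-42, 49, 5), PR = (34, -55, -47), PS = (0, -14, -46).
PR × PS = (1872, 1564, -476).
PQ · (PR × PS) = -4368.
Since -4368 ≠ 0, the four points are not coplanar.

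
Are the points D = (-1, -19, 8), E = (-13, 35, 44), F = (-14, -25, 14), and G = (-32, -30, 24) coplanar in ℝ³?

Yes

The four points are coplanar iff the 3×3 determinant with rows DE, DF, DG is zero.
Rows: (-12, 54, 36), (-13, -6, 6), (-31, -11, 16).
Expanding along the first row: (-12)(-30) − (54)(-22) + (36)(-43) = 0.
Zero determinant ⇒ coplanar.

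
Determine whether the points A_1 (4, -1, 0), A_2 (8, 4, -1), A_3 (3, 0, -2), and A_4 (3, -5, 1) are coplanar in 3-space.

No

A normal to the plane through A_1, A_2, A_3 is n = A_1A_2 × A_1A_3 = (-9, 9, 9).
The plane has equation n·P = -45. For A_4: n·A_4 = -63.
-63 ≠ -45, so A_4 is off the plane.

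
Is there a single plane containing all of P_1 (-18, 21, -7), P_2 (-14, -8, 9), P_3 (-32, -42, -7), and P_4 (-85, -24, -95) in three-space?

With P_1 as base: P_1P_2 = (4, -29, 16), P_1P_3 = (-14, -63, 0), P_1P_4 = (-67, -45, -88).
P_1P_3 × P_1P_4 = (5544, -1232, -3591).
P_1P_2 · (P_1P_3 × P_1P_4) = 448.
Since 448 ≠ 0, the four points are not coplanar.

No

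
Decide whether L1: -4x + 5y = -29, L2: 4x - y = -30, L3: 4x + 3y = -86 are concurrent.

Intersecting L1 and L2: solving the 2×2 system gives (x, y) = (-179/16, -59/4).
Substitute into L3: (4)(-179/16) + (3)(-59/4) = -89.
But L3 requires -86 ≠ -89, so the three lines have no common point.

No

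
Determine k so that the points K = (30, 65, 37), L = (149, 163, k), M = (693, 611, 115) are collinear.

51

Direction KM = (663, 546, 78). From the x-coordinate of L, the parameter along the line is τ = (149 − 30)/663 = 7/39.
Then k = 37 + 7/39·(78) = 51.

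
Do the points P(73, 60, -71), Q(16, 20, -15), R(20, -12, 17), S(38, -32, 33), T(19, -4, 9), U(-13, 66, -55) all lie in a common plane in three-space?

Yes

The plane through P, Q, R has normal n = PQ × PR = (512, 2048, 1984) and equation n·X = 19392.
Checking the remaining points: n·S = 19392, n·T = 19392, n·U = 19392.
All equal 19392, so all 6 points lie in one plane.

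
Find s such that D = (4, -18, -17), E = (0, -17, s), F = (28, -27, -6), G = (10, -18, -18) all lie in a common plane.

-18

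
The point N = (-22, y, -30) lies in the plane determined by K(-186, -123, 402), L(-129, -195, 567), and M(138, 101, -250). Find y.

31

Coplanarity requires KL · (KM × KN) = 0.
KL = (57, -72, 165), KM = (324, 224, -652); the triple product is linear in y with coefficient 90624 and constant term -2809344.
Setting it to zero: y = 31.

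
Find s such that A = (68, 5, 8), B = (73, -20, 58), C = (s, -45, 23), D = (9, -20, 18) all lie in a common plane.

The points are coplanar iff AB · (AC × AD) = 0.
Expanding, this is linear in s: (-1000)s + (-58000) = 0.
So s = -58.

-58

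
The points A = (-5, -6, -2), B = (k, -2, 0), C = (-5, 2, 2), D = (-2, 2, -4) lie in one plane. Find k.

Coplanarity ⇔ det[AB; AC; AD] = 0.
Expanding, this is linear in k: (-48)k + (-240) = 0.
So k = -5.

-5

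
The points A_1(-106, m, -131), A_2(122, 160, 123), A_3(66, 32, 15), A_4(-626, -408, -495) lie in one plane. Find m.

The points are coplanar iff A_1A_2 · (A_1A_3 × A_1A_4) = 0.
Expanding, this is linear in m: (-46176)m + (-4802304) = 0.
So m = -104.

-104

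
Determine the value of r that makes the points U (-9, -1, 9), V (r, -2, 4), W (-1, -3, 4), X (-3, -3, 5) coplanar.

0

Normal to plane UWX: n = (-2, 2, -4); plane equation n·P = -20.
Requiring n·V = -20: (-2)r + (-20) = -20.
So r = 0.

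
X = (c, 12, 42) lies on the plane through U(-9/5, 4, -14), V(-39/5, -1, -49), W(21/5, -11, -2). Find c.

The plane through U, V, W has equation −585x − 138y + 120z = -1179.
Substituting X: (-585)c + (3384) = -1179, so c = 39/5.

39/5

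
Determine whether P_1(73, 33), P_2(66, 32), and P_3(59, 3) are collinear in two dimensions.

No

P_1P_2 = (-7, -1), P_1P_3 = (-14, -30).
det[P_1P_2; P_1P_3] = (-7)(-30) − (-1)(-14) = 196.
The determinant is nonzero, so they are not collinear.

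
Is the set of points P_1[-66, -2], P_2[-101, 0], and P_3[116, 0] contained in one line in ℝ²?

No

P_1P_2 = (-35, 2), P_1P_3 = (182, 2).
det[P_1P_2; P_1P_3] = (-35)(2) − (2)(182) = -434.
The determinant is nonzero, so they are not collinear.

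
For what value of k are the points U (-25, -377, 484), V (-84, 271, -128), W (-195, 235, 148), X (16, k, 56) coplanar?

-77

Normal to plane UVW: n = (156816, 84216, 74052); plane equation n·P = 171336.
Requiring n·X = 171336: (84216)k + (6655968) = 171336.
So k = -77.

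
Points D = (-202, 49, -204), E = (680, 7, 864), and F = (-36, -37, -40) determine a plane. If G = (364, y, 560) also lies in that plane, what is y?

A normal to the plane is n = DE × DF = (84960, 32640, -68880).
G lies in the plane iff n · DG = 0.
This gives (32640)y + (-6136320) = 0, so y = 188.

188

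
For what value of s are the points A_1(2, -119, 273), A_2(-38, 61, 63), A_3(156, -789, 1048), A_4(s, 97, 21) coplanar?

Coplanarity ⇔ det[A_1A_2; A_1A_3; A_1A_4] = 0.
Expanding, this is linear in s: (-1200)s + (-55200) = 0.
So s = -46.

-46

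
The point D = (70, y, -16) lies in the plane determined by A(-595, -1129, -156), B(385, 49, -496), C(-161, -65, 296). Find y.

A normal to the plane is n = AB × AC = (894216, -590520, 531468).
D lies in the plane iff n · AD = 0.
This gives (-590520)y + (2362080) = 0, so y = 4.

4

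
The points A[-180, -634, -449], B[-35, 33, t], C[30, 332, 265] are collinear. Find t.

44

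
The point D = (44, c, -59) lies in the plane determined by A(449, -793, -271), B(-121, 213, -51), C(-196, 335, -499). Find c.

-77

Coplanarity requires AB · (AC × AD) = 0.
AB = (-570, 1006, 220), AC = (-645, 1128, -228); the triple product is linear in c with coefficient -271860 and constant term -20933220.
Setting it to zero: c = -77.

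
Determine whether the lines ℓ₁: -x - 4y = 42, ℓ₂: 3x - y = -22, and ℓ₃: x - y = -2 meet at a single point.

Yes

Intersecting ℓ₁ and ℓ₂: solving the 2×2 system gives (x, y) = (-10, -8).
Substitute into ℓ₃: (1)(-10) + (-1)(-8) = -2.
This equals -2, so (-10, -8) lies on all three lines and they are concurrent.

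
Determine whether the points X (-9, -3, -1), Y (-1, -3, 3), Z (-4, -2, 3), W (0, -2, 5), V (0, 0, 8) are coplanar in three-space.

The plane through X, Y, Z has normal n = XY × XZ = (-4, -12, 8) and equation n·P = 64.
Checking the remaining points: n·W = 64, n·V = 64.
All equal 64, so all 5 points lie in one plane.

Yes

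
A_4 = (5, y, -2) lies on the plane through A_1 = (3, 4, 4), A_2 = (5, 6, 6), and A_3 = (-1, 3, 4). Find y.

The plane through A_1, A_2, A_3 has equation 2x − 8y + 6z = -2.
Substituting A_4: (-8)y + (-2) = -2, so y = 0.

0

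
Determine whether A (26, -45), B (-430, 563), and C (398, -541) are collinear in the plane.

Yes

AB = (-456, 608), AC = (372, -496).
det[AB; AC] = (-456)(-496) − (608)(372) = 0.
The determinant is zero, so the points are collinear.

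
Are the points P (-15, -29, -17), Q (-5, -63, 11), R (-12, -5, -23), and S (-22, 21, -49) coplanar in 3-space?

No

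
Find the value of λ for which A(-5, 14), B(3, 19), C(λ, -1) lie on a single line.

The three points are collinear iff det[AB; AC] = 0.
This determinant is linear in λ: (-5)λ + (-145) = 0, so λ = -29.

-29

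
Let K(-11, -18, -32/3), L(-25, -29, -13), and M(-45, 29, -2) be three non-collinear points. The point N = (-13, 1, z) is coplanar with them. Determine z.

-7

A normal to the plane is n = KL × KM = (43/3, 602/3, -1032).
N lies in the plane iff n · KN = 0.
This gives (-1032)z + (-7224) = 0, so z = -7.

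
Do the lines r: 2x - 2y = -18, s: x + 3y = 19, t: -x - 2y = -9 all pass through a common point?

No

Intersecting r and s: solving the 2×2 system gives (x, y) = (-2, 7).
Substitute into t: (-1)(-2) + (-2)(7) = -12.
But t requires -9 ≠ -12, so the three lines have no common point.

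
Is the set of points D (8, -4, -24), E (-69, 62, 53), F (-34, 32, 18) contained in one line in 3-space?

DE = (-77, 66, 77), DF = (-42, 36, 42).
DE × DF = (0, 0, 0).
The cross product vanishes, so the three points are collinear.

Yes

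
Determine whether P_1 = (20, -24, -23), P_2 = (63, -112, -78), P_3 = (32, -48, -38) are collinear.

P_1P_2 = (43, -88, -55), P_1P_3 = (12, -24, -15).
P_1P_2 × P_1P_3 = (0, -15, 24).
The cross product is nonzero, so the points do not lie on one line.

No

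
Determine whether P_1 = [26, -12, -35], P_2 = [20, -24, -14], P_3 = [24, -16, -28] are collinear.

P_1P_2 = (-6, -12, 21), P_1P_3 = (-2, -4, 7).
P_1P_2 × P_1P_3 = (0, 0, 0).
The cross product vanishes, so the three points are collinear.

Yes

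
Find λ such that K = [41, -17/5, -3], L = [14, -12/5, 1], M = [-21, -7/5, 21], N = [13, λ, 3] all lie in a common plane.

Normal to plane KLM: n = (16, 400, 8); plane equation n·P = -728.
Requiring n·N = -728: (400)λ + (232) = -728.
So λ = -12/5.

-12/5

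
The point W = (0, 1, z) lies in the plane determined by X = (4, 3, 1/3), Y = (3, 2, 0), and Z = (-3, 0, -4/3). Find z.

-2/3

Coplanarity requires XY · (XZ × XW) = 0.
XY = (-1, -1, -1/3), XZ = (-7, -3, -5/3); the triple product is linear in z with coefficient -4 and constant term -8/3.
Setting it to zero: z = -2/3.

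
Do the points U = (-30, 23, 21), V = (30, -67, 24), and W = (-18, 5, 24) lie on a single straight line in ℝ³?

No

UV = (60, -90, 3), UW = (12, -18, 3).
UV × UW = (-216, -144, 0).
The cross product is nonzero, so the points do not lie on one line.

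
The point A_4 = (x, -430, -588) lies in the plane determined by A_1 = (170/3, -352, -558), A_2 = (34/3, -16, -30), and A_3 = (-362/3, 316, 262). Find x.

307/3

Coplanarity requires A_1A_2 · (A_1A_3 × A_1A_4) = 0.
A_1A_2 = (-136/3, 336, 528), A_1A_3 = (-532/3, 668, 820); the triple product is linear in x with coefficient -77184 and constant term 7898496.
Setting it to zero: x = 307/3.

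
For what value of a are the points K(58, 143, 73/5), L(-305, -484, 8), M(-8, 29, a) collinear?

67/5

Direction KL = (-363, -627, -33/5). From the x-coordinate of M, the parameter along the line is τ = (-8 − 58)/(-363) = 2/11.
Then a = 73/5 + 2/11·(-33/5) = 67/5.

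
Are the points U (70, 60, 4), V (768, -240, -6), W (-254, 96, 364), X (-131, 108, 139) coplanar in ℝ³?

With U as base: UV = (698, -300, -10), UW = (-324, 36, 360), UX = (-201, 48, 135).
UW × UX = (-12420, -28620, -8316).
UV · (UW × UX) = 0.
The scalar triple product vanishes, so the four points are coplanar.

Yes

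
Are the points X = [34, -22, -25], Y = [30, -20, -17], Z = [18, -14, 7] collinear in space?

Yes

XY = (-4, 2, 8), XZ = (-16, 8, 32).
XY × XZ = (0, 0, 0).
The cross product vanishes, so the three points are collinear.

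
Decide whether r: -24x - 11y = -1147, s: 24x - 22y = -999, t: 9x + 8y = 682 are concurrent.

Intersecting r and s: solving the 2×2 system gives (x, y) = (1295/72, 2146/33).
Substitute into t: (9)(1295/72) + (8)(2146/33) = 180079/264.
But t requires 682 ≠ 180079/264, so the three lines have no common point.

No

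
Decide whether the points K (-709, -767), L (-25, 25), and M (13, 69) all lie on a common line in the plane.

Yes

KL = (684, 792), KM = (722, 836).
Twice the signed area of △KLM is (684)(836) − (792)(722) = 0.
The triangle is degenerate (zero area), so the points are collinear.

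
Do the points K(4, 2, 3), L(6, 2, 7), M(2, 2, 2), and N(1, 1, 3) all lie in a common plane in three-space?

No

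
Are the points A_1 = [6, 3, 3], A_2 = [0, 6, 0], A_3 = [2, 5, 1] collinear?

A_1A_2 = (-6, 3, -3), A_1A_3 = (-4, 2, -2).
Each component of A_1A_3 is 2/3 times the corresponding component of A_1A_2, so A_1A_3 = 2/3·A_1A_2 and the points are collinear.

Yes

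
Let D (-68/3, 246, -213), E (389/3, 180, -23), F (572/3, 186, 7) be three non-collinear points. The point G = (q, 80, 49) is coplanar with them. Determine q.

The plane through D, E, F has equation −3120x + 7020y + 4940z = 745420.
Substituting G: (-3120)q + (803660) = 745420, so q = 56/3.

56/3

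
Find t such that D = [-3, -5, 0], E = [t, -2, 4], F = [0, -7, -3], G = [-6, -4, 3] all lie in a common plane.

The points are coplanar iff DE · (DF × DG) = 0.
Expanding, this is linear in t: (-3)t + (-21) = 0.
So t = -7.

-7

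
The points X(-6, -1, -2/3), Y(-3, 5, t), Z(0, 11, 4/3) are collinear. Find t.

1/3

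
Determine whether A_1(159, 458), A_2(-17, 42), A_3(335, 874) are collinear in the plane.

Yes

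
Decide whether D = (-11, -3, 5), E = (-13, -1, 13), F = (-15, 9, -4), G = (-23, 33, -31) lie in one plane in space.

No

With D as base: DE = (-2, 2, 8), DF = (-4, 12, -9), DG = (-12, 36, -36).
DF × DG = (-108, -36, 0).
DE · (DF × DG) = 144.
Since 144 ≠ 0, the four points are not coplanar.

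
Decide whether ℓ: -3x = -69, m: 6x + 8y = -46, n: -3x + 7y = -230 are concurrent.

Intersecting ℓ and m: solving the 2×2 system gives (x, y) = (23, -23).
Substitute into n: (-3)(23) + (7)(-23) = -230.
This equals -230, so (23, -23) lies on all three lines and they are concurrent.

Yes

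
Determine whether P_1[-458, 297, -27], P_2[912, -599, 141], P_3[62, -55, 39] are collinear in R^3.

No

P_1P_2 = (1370, -896, 168), P_1P_3 = (520, -352, 66).
P_1P_2 × P_1P_3 = (0, -3060, -16320).
The cross product is nonzero, so the points do not lie on one line.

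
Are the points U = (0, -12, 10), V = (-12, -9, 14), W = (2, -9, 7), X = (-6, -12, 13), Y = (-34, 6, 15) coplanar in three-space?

The plane through U, V, W has normal n = UV × UW = (-21, -28, -42) and equation n·P = -84.
Checking the remaining points: n·X = -84, n·Y = -84.
All equal -84, so all 5 points lie in one plane.

Yes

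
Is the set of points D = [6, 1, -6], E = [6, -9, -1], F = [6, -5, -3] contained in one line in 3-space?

Yes

DE = (0, -10, 5), DF = (0, -6, 3).
DE × DF = (0, 0, 0).
The cross product vanishes, so the three points are collinear.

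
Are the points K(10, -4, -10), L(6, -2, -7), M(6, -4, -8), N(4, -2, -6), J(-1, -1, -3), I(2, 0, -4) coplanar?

Yes

The plane through K, L, M has normal n = KL × KM = (4, -4, 8) and equation n·P = -24.
Checking the remaining points: n·N = -24, n·J = -24, n·I = -24.
All equal -24, so all 6 points lie in one plane.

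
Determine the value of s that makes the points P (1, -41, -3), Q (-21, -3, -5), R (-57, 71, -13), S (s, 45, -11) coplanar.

The points are coplanar iff PQ · (PR × PS) = 0.
Expanding, this is linear in s: (-156)s + (-6708) = 0.
So s = -43.

-43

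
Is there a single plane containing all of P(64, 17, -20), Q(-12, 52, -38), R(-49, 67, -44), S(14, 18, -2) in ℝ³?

With P as base: PQ = (-76, 35, -18), PR = (-113, 50, -24), PS = (-50, 1, 18).
PR × PS = (924, 3234, 2387).
PQ · (PR × PS) = 0.
The scalar triple product vanishes, so the four points are coplanar.

Yes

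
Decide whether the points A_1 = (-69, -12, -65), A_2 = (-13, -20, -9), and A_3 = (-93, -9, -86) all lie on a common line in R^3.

No

A_1A_2 = (56, -8, 56), A_1A_3 = (-24, 3, -21).
Comparing components 3 and 1: (56)(-24) − (56)(-21) = -168 ≠ 0, so A_1A_2 and A_1A_3 are not parallel and the points are not collinear.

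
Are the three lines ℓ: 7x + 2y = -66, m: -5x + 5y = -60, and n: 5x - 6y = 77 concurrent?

Intersecting ℓ and m: solving the 2×2 system gives (x, y) = (-14/3, -50/3).
Substitute into n: (5)(-14/3) + (-6)(-50/3) = 230/3.
But n requires 77 ≠ 230/3, so the three lines have no common point.

No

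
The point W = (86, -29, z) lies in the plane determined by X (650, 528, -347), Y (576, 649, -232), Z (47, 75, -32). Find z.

-110

A normal to the plane is n = XY × XZ = (90210, -46035, 106485).
W lies in the plane iff n · XW = 0.
This gives (106485)z + (11713350) = 0, so z = -110.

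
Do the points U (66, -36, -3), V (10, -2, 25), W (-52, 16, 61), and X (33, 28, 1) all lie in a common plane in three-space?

No

With U as base: UV = (-56, 34, 28), UW = (-118, 52, 64), UX = (-33, 64, 4).
UW × UX = (-3888, -1640, -5836).
UV · (UW × UX) = -1440.
Since -1440 ≠ 0, the four points are not coplanar.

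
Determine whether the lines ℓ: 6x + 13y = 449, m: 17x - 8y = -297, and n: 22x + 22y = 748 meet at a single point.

Intersecting ℓ and m: solving the 2×2 system gives (x, y) = (-1, 35).
Substitute into n: (22)(-1) + (22)(35) = 748.
This equals 748, so (-1, 35) lies on all three lines and they are concurrent.

Yes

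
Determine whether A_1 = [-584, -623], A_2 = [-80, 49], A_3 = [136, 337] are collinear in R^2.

A_1A_2 = (504, 672), A_1A_3 = (720, 960).
det[A_1A_2; A_1A_3] = (504)(960) − (672)(720) = 0.
The determinant is zero, so the points are collinear.

Yes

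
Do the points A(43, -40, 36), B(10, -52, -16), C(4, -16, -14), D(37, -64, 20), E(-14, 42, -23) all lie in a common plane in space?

Yes

The plane through A, B, C has normal n = AB × AC = (1848, 378, -1260) and equation n·P = 18984.
Checking the remaining points: n·D = 18984, n·E = 18984.
All equal 18984, so all 5 points lie in one plane.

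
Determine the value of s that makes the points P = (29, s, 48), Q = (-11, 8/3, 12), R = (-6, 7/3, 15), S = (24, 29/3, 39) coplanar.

The points are coplanar iff PQ · (PR × PS) = 0.
Expanding, this is linear in s: (30)s + (-560) = 0.
So s = 56/3.

56/3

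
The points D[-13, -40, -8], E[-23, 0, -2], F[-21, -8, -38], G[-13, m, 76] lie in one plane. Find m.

-40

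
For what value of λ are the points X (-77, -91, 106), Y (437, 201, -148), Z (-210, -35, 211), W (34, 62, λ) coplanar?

Normal to plane XYZ: n = (44884, -20188, 67620); plane equation n·P = 5548760.
Requiring n·W = 5548760: (67620)λ + (274400) = 5548760.
So λ = 78.

78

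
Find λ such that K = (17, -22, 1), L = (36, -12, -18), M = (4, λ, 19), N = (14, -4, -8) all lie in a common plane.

Normal to plane KLN: n = (252, 228, 372); plane equation n·P = -360.
Requiring n·M = -360: (228)λ + (8076) = -360.
So λ = -37.

-37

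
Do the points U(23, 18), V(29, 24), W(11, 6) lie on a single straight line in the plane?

UV = (6, 6), UW = (-12, -12).
det[UV; UW] = (6)(-12) − (6)(-12) = 0.
The determinant is zero, so the points are collinear.

Yes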